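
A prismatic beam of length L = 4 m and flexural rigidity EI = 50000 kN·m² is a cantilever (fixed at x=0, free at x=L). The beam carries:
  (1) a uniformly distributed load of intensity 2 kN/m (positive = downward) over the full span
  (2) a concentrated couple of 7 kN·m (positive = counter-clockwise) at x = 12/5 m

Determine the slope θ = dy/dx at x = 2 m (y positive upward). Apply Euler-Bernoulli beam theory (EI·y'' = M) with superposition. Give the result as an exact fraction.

Load 1 — uniform load w=2 kN/m over full span:
  θ_1 = -wx(x²-3Lx+3L²)/(6EI) = -2·2·(2²-3·4·2+3·4²)/(6·50000) = -7/18750 rad
Load 2 — applied couple M₀=7 kN·m at a=12/5 m (b=L-a=8/5):
  θ_2 = M₀x/EI  [x≤a] = 7·2/50000 = 7/25000 rad
Superposition: θ = Σ θ_i = -7/75000 rad ≈ -0.000093 rad

θ(2) = -7/75000 rad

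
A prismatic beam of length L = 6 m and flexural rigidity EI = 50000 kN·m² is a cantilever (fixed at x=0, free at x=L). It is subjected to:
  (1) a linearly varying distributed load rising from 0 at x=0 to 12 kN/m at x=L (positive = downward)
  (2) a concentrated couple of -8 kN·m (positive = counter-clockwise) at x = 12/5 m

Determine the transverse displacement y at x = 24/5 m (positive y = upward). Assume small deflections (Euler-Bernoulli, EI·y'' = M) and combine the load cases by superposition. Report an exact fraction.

y(24/5) = -1080972/48828125 m

Load 1 — triangular load w₀=12 kN/m (0→w₀ over full span):
  y_1 = (w₀Lx³/12-w₀L²x²/6-w₀x⁵/(120L))/EI = (12·6·(24/5)³/12-12·6²·(24/5)²/6-12·(24/5)⁵/(120·6))/50000 = -1013472/48828125 m
Load 2 — applied couple M₀=-8 kN·m at a=12/5 m (b=L-a=18/5):
  y_2 = M₀a(2x-a)/(2EI)  [x>a] = (-8)·(12/5)·(2·(24/5)-(12/5))/(2·50000) = -108/78125 m
Superposition: y = Σ y_i = -1080972/48828125 m ≈ -0.022138 m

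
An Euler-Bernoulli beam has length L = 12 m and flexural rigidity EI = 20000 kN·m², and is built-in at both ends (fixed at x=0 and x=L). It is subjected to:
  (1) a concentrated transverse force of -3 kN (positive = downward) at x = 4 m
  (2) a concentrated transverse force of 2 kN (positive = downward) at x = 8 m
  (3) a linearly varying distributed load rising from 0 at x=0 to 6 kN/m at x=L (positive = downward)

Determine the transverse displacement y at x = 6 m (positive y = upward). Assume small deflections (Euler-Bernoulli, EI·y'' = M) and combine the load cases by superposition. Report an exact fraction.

Load 1 — point force P=-3 kN at a=4 m (b=L-a=8):
  y_1 = -Pa²(L-x)²(3bL-(3b+a)(L-x))/(6L³EI)  [x>a] = -(-3)·4²·(12-6)²·(3·8·12-(3·8+4)·(12-6))/(6·12³·20000) = 1/1000 m
Load 2 — point force P=2 kN at a=8 m (b=L-a=4):
  y_2 = -Pb²x²(3aL-(3a+b)x)/(6L³EI)  [x≤a] = -2·4²·6²·(3·8·12-(3·8+4)·6)/(6·12³·20000) = -1/1500 m
Load 3 — triangular load w₀=6 kN/m (0→w₀ over full span):
  y_3 = -w₀x²(L-x)²(x+2L)/(120LEI) = -6·6²·(12-6)²·(6+2·12)/(120·12·20000) = -81/10000 m
Superposition: y = Σ y_i = -233/30000 m ≈ -0.007767 m

y(6) = -233/30000 m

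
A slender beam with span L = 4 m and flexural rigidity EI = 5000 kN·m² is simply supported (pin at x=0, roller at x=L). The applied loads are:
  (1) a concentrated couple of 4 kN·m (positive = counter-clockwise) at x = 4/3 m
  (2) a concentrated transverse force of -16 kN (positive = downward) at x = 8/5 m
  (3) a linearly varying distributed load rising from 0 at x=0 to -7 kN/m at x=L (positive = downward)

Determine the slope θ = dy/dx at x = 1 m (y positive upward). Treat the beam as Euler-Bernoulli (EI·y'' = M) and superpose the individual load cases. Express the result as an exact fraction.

θ(1) = 233083/60000000 rad

Load 1 — applied couple M₀=4 kN·m at a=4/3 m (b=L-a=8/3):
  θ_1 = (M₀x²/(2L)+C₁)/EI  [x≤a] with C₁=M₀(3b²-L²)/(6L)=8/9 = (4·1²/(2·4)+(8/9))/5000 = 1/3600 rad
Load 2 — point force P=-16 kN at a=8/5 m (b=L-a=12/5):
  θ_2 = -Pb(L²-b²-3x²)/(6LEI)  [x≤a] = -(-16)·(12/5)·(4²-(12/5)²-3·1²)/(6·4·5000) = 181/78125 rad
Load 3 — triangular load w₀=-7 kN/m (0→w₀ over full span):
  θ_3 = -w₀(7L⁴-30L²x²+15x⁴)/(360LEI) = -(-7)·(7·4⁴-30·4²·1²+15·1⁴)/(360·4·5000) = 9289/7200000 rad
Superposition: θ = Σ θ_i = 233083/60000000 rad ≈ 0.003885 rad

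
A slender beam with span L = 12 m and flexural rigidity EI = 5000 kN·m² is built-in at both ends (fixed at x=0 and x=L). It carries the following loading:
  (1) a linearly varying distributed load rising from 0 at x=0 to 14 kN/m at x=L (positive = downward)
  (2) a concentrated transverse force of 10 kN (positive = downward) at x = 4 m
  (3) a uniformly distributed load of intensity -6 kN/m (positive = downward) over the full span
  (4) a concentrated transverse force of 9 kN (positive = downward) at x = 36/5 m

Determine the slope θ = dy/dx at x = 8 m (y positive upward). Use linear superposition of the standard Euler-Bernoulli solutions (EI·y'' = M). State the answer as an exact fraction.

Load 1 — triangular load w₀=14 kN/m (0→w₀ over full span):
  θ_1 = -w₀(2x(L-x)(L-2x)(x+2L)+x²(L-x)²)/(120LEI) = -14·(2·8·(12-8)·(12-2·8)·(8+2·12)+8²·(12-8)²)/(120·12·5000) = 392/28125 rad
Load 2 — point force P=10 kN at a=4 m (b=L-a=8):
  θ_2 = Pa²(L-x)(2bL-(3b+a)(L-x))/(2L³EI)  [x>a] = 10·4²·(12-8)·(2·8·12-(3·8+4)·(12-8))/(2·12³·5000) = 2/675 rad
Load 3 — uniform load w=-6 kN/m over full span:
  θ_3 = -wx(L-x)(L-2x)/(12EI) = -(-6)·8·(12-8)·(12-2·8)/(12·5000) = -8/625 rad
Load 4 — point force P=9 kN at a=36/5 m (b=L-a=24/5):
  θ_4 = Pa²(L-x)(2bL-(3b+a)(L-x))/(2L³EI)  [x>a] = 9·(36/5)²·(12-8)·(2·(24/5)·12-(3·(24/5)+(36/5))·(12-8))/(2·12³·5000) = 243/78125 rad
Superposition: θ = Σ θ_i = 15211/2109375 rad ≈ 0.007211 rad

θ(8) = 15211/2109375 rad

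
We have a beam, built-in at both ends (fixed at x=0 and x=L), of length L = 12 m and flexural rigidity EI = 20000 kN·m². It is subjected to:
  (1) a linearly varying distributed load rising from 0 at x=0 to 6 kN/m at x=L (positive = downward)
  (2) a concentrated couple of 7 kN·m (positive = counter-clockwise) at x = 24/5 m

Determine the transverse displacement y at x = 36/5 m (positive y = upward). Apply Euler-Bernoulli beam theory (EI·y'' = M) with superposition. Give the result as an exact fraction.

Load 1 — triangular load w₀=6 kN/m (0→w₀ over full span):
  y_1 = -w₀x²(L-x)²(x+2L)/(120LEI) = -6·(36/5)²·(12-(36/5))²·((36/5)+2·12)/(120·12·20000) = -75816/9765625 m
Load 2 — applied couple M₀=7 kN·m at a=24/5 m (b=L-a=36/5):
  y_2 = (R_Ax³/6 - M_Ax²/2 - M₀(x-a)²/2)/EI  [x>a] with R_A=21/25, M_A=21/25 = ((21/25)·(36/5)³/6 - (21/25)·(36/5)²/2 - 7·((36/5)-(24/5))²/2)/20000 = 1008/1953125 m
Superposition: y = Σ y_i = -70776/9765625 m ≈ -0.007247 m

y(36/5) = -70776/9765625 m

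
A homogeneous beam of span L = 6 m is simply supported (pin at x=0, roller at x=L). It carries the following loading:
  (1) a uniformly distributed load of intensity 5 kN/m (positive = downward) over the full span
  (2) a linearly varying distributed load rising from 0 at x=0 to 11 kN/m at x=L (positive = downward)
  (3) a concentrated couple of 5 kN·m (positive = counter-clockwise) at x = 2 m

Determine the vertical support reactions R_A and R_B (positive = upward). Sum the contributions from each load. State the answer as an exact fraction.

Load 1 — uniform load w=5 kN/m over full span:
  R_A = wL/2 = 5·6/2 = 15 kN
  R_B = wL/2 = 5·6/2 = 15 kN
Load 2 — triangular load w₀=11 kN/m (0→w₀ over full span):
  R_A = w₀L/6 = 11·6/6 = 11 kN
  R_B = w₀L/3 = 11·6/3 = 22 kN
Load 3 — applied couple M₀=5 kN·m at a=2 m (b=L-a=4):
  R_A = M₀/L = 5/6 kN
  R_B = -M₀/L = -5/6 kN
Superposition: R_A = 161/6 kN, R_B = 217/6 kN

R_A = 161/6 kN, R_B = 217/6 kN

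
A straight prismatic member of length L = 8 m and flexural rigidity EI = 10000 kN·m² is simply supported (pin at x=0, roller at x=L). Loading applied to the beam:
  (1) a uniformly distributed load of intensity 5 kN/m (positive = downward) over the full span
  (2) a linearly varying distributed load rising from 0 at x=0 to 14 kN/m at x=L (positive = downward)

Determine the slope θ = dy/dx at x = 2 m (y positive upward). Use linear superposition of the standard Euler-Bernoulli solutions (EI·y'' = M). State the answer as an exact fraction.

θ(2) = -15889/900000 rad

Load 1 — uniform load w=5 kN/m over full span:
  θ_1 = -w(L³-6Lx²+4x³)/(24EI) = -5·(8³-6·8·2²+4·2³)/(24·10000) = -11/1500 rad
Load 2 — triangular load w₀=14 kN/m (0→w₀ over full span):
  θ_2 = -w₀(7L⁴-30L²x²+15x⁴)/(360LEI) = -14·(7·8⁴-30·8²·2²+15·2⁴)/(360·8·10000) = -9289/900000 rad
Superposition: θ = Σ θ_i = -15889/900000 rad ≈ -0.017654 rad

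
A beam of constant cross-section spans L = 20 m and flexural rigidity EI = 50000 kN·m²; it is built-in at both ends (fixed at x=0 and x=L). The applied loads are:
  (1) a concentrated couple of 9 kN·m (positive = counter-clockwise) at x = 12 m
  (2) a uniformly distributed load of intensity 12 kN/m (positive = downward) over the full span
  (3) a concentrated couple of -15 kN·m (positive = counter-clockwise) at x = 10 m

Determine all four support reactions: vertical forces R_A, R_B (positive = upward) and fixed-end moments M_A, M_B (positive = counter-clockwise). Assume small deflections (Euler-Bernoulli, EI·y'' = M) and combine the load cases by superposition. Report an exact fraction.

R_A = 119523/1000 kN, M_A = 39913/100 kN·m, R_B = 120477/1000 kN, M_B = -40267/100 kN·m

Load 1 — applied couple M₀=9 kN·m at a=12 m (b=L-a=8):
  R_A = 6M₀ab/L³ = 6·9·12·8/20³ = 81/125 kN
  M_A = M₀b(2a-b)/L² = 9·8·(2·12-8)/20² = 72/25 kN·m
  R_B = -6M₀ab/L³ = -6·9·12·8/20³ = -81/125 kN
  M_B = M₀a(2b-a)/L² = 9·12·(2·8-12)/20² = 27/25 kN·m
Load 2 — uniform load w=12 kN/m over full span:
  R_A = wL/2 = 12·20/2 = 120 kN
  M_A = wL²/12 = 12·20²/12 = 400 kN·m
  R_B = wL/2 = 12·20/2 = 120 kN
  M_B = -wL²/12 = -12·20²/12 = -400 kN·m
Load 3 — applied couple M₀=-15 kN·m at a=10 m (b=L-a=10):
  R_A = 6M₀ab/L³ = 6·(-15)·10·10/20³ = -9/8 kN
  M_A = M₀b(2a-b)/L² = (-15)·10·(2·10-10)/20² = -15/4 kN·m
  R_B = -6M₀ab/L³ = -6·(-15)·10·10/20³ = 9/8 kN
  M_B = M₀a(2b-a)/L² = (-15)·10·(2·10-10)/20² = -15/4 kN·m
Superposition: R_A = 119523/1000 kN, M_A = 39913/100 kN·m, R_B = 120477/1000 kN, M_B = -40267/100 kN·m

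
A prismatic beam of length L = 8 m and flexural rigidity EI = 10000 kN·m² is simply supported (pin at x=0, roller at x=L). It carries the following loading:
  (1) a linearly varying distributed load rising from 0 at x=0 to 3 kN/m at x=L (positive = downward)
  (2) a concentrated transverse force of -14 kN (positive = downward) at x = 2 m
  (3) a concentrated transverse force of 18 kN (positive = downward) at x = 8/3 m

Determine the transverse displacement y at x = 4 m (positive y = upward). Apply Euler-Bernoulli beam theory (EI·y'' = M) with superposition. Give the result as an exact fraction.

y(4) = -317/22500 m

Load 1 — triangular load w₀=3 kN/m (0→w₀ over full span):
  y_1 = -w₀x(7L⁴-10L²x²+3x⁴)/(360LEI) = -3·4·(7·8⁴-10·8²·4²+3·4⁴)/(360·8·10000) = -1/125 m
Load 2 — point force P=-14 kN at a=2 m (b=L-a=6):
  y_2 = -Pa(L-x)(2Lx-a²-x²)/(6LEI)  [x>a] = -(-14)·2·(8-4)·(2·8·4-2²-4²)/(6·8·10000) = 77/7500 m
Load 3 — point force P=18 kN at a=8/3 m (b=L-a=16/3):
  y_3 = -Pa(L-x)(2Lx-a²-x²)/(6LEI)  [x>a] = -18·(8/3)·(8-4)·(2·8·4-(8/3)²-4²)/(6·8·10000) = -92/5625 m
Superposition: y = Σ y_i = -317/22500 m ≈ -0.014089 m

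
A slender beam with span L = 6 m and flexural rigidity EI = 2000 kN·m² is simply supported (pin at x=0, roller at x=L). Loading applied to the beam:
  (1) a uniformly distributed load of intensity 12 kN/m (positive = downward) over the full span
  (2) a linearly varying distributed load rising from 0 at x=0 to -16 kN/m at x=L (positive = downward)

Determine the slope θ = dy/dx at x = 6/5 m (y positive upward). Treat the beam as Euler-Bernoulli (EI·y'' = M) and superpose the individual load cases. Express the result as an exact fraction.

θ(6/5) = -4629/312500 rad

Load 1 — uniform load w=12 kN/m over full span:
  θ_1 = -w(L³-6Lx²+4x³)/(24EI) = -12·(6³-6·6·(6/5)²+4·(6/5)³)/(24·2000) = -2673/62500 rad
Load 2 — triangular load w₀=-16 kN/m (0→w₀ over full span):
  θ_2 = -w₀(7L⁴-30L²x²+15x⁴)/(360LEI) = -(-16)·(7·6⁴-30·6²·(6/5)²+15·(6/5)⁴)/(360·6·2000) = 2184/78125 rad
Superposition: θ = Σ θ_i = -4629/312500 rad ≈ -0.014813 rad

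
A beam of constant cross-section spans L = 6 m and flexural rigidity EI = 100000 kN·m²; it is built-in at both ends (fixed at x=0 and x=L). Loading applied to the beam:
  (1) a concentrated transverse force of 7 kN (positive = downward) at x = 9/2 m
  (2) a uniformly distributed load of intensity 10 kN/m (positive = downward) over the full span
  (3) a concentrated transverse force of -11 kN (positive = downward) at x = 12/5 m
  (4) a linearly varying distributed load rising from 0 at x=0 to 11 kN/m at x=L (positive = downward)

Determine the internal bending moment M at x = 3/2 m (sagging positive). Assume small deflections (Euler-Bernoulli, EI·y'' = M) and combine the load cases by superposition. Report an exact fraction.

M(3/2) = 22821/8000 kN·m

Load 1 — point force P=7 kN at a=9/2 m (b=L-a=3/2):
  M_1 = Pb²(3a+b)x/L³ - Pab²/L²  [x≤a] = 7·(3/2)²·(3·(9/2)+(3/2))·(3/2)/6³ - 7·(9/2)·(3/2)²/6² = -21/64 kN·m
Load 2 — uniform load w=10 kN/m over full span:
  M_2 = wLx/2 - wL²/12 - wx²/2 = 10·6·(3/2)/2 - 10·6²/12 - 10·(3/2)²/2 = 15/4 kN·m
Load 3 — point force P=-11 kN at a=12/5 m (b=L-a=18/5):
  M_3 = Pb²(3a+b)x/L³ - Pab²/L²  [x≤a] = (-11)·(18/5)²·(3·(12/5)+(18/5))·(3/2)/6³ - (-11)·(12/5)·(18/5)²/6² = -297/250 kN·m
Load 4 — triangular load w₀=11 kN/m (0→w₀ over full span):
  M_4 = 3w₀Lx/20 - w₀L²/30 - w₀x³/(6L) = 3·11·6·(3/2)/20 - 11·6²/30 - 11·(3/2)³/(6·6) = 99/160 kN·m
Superposition: M = Σ M_i = 22821/8000 kN·m ≈ 2.852625 kN·m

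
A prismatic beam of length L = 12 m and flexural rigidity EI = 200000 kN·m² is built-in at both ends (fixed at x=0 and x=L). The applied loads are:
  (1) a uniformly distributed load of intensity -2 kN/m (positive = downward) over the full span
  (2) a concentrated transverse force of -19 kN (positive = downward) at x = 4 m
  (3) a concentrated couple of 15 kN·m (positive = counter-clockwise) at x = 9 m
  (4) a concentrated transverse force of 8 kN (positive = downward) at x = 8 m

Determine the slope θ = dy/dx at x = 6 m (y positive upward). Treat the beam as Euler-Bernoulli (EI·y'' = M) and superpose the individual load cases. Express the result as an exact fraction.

θ(6) = -333/3200000 rad

Load 1 — uniform load w=-2 kN/m over full span:
  θ_1 = -wx(L-x)(L-2x)/(12EI) = -(-2)·6·(12-6)·(12-2·6)/(12·200000) = 0 rad
Load 2 — point force P=-19 kN at a=4 m (b=L-a=8):
  θ_2 = Pa²(L-x)(2bL-(3b+a)(L-x))/(2L³EI)  [x>a] = (-19)·4²·(12-6)·(2·8·12-(3·8+4)·(12-6))/(2·12³·200000) = -19/300000 rad
Load 3 — applied couple M₀=15 kN·m at a=9 m (b=L-a=3):
  θ_3 = (R_Ax²/2 - M_Ax)/EI  [x≤a] with R_A=45/32, M_A=75/16 = ((45/32)·6²/2 - (75/16)·6)/200000 = -9/640000 rad
Load 4 — point force P=8 kN at a=8 m (b=L-a=4):
  θ_4 = -Pb²x(2aL-(3a+b)x)/(2L³EI)  [x≤a] = -8·4²·6·(2·8·12-(3·8+4)·6)/(2·12³·200000) = -1/37500 rad
Superposition: θ = Σ θ_i = -333/3200000 rad ≈ -0.000104 rad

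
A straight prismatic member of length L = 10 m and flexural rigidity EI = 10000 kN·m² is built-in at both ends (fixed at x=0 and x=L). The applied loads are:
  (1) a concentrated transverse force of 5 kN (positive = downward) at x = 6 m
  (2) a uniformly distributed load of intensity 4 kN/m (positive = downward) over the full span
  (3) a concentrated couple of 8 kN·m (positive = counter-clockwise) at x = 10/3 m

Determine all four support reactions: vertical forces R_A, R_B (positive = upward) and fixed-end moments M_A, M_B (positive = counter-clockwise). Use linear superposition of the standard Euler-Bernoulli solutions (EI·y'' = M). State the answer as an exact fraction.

R_A = 1712/75 kN, M_A = 572/15 kN·m, R_B = 1663/75 kN, M_B = -568/15 kN·m

Load 1 — point force P=5 kN at a=6 m (b=L-a=4):
  R_A = Pb²(3a+b)/L³ = 5·4²·(3·6+4)/10³ = 44/25 kN
  M_A = Pab²/L² = 5·6·4²/10² = 24/5 kN·m
  R_B = Pa²(a+3b)/L³ = 5·6²·(6+3·4)/10³ = 81/25 kN
  M_B = -Pa²b/L² = -5·6²·4/10² = -36/5 kN·m
Load 2 — uniform load w=4 kN/m over full span:
  R_A = wL/2 = 4·10/2 = 20 kN
  M_A = wL²/12 = 4·10²/12 = 100/3 kN·m
  R_B = wL/2 = 4·10/2 = 20 kN
  M_B = -wL²/12 = -4·10²/12 = -100/3 kN·m
Load 3 — applied couple M₀=8 kN·m at a=10/3 m (b=L-a=20/3):
  R_A = 6M₀ab/L³ = 6·8·(10/3)·(20/3)/10³ = 16/15 kN
  M_A = M₀b(2a-b)/L² = 8·(20/3)·(2·(10/3)-(20/3))/10² = 0 kN·m
  R_B = -6M₀ab/L³ = -6·8·(10/3)·(20/3)/10³ = -16/15 kN
  M_B = M₀a(2b-a)/L² = 8·(10/3)·(2·(20/3)-(10/3))/10² = 8/3 kN·m
Superposition: R_A = 1712/75 kN, M_A = 572/15 kN·m, R_B = 1663/75 kN, M_B = -568/15 kN·m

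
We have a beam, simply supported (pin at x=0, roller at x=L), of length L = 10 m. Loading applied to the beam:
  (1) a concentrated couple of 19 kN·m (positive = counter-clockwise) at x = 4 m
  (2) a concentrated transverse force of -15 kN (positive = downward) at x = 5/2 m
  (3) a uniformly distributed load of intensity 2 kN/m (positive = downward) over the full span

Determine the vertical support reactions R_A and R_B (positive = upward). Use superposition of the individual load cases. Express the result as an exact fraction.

R_A = 13/20 kN, R_B = 87/20 kN

Load 1 — applied couple M₀=19 kN·m at a=4 m (b=L-a=6):
  R_A = M₀/L = 19/10 kN
  R_B = -M₀/L = -19/10 kN
Load 2 — point force P=-15 kN at a=5/2 m (b=L-a=15/2):
  R_A = Pb/L = (-15)·(15/2)/10 = -45/4 kN
  R_B = Pa/L = (-15)·(5/2)/10 = -15/4 kN
Load 3 — uniform load w=2 kN/m over full span:
  R_A = wL/2 = 2·10/2 = 10 kN
  R_B = wL/2 = 2·10/2 = 10 kN
Superposition: R_A = 13/20 kN, R_B = 87/20 kN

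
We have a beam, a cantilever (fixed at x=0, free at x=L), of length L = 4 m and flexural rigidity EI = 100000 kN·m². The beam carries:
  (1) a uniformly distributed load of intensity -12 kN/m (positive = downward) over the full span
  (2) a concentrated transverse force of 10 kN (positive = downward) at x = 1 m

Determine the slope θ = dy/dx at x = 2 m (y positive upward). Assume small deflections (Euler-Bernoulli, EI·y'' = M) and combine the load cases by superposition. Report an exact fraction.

θ(2) = 107/100000 rad

Load 1 — uniform load w=-12 kN/m over full span:
  θ_1 = -wx(x²-3Lx+3L²)/(6EI) = -(-12)·2·(2²-3·4·2+3·4²)/(6·100000) = 7/6250 rad
Load 2 — point force P=10 kN at a=1 m (b=L-a=3):
  θ_2 = -Pa²/(2EI)  [x>a] = -10·1²/(2·100000) = -1/20000 rad
Superposition: θ = Σ θ_i = 107/100000 rad ≈ 0.001070 rad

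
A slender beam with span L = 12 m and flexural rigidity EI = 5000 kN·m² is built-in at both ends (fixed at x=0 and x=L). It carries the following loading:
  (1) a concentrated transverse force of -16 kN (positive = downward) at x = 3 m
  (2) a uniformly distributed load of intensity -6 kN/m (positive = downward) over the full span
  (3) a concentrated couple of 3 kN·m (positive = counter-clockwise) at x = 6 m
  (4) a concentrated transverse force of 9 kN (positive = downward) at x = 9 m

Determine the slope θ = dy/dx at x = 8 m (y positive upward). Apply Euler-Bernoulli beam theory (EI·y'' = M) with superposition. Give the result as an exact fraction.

θ(8) = -151/10000 rad

Load 1 — point force P=-16 kN at a=3 m (b=L-a=9):
  θ_1 = Pa²(L-x)(2bL-(3b+a)(L-x))/(2L³EI)  [x>a] = (-16)·3²·(12-8)·(2·9·12-(3·9+3)·(12-8))/(2·12³·5000) = -2/625 rad
Load 2 — uniform load w=-6 kN/m over full span:
  θ_2 = -wx(L-x)(L-2x)/(12EI) = -(-6)·8·(12-8)·(12-2·8)/(12·5000) = -8/625 rad
Load 3 — applied couple M₀=3 kN·m at a=6 m (b=L-a=6):
  θ_3 = (R_Ax²/2 - M_Ax - M₀(x-a))/EI  [x>a] with R_A=3/8, M_A=3/4 = ((3/8)·8²/2 - (3/4)·8 - 3·(8-6))/5000 = 0 rad
Load 4 — point force P=9 kN at a=9 m (b=L-a=3):
  θ_4 = -Pb²x(2aL-(3a+b)x)/(2L³EI)  [x≤a] = -9·3²·8·(2·9·12-(3·9+3)·8)/(2·12³·5000) = 9/10000 rad
Superposition: θ = Σ θ_i = -151/10000 rad ≈ -0.015100 rad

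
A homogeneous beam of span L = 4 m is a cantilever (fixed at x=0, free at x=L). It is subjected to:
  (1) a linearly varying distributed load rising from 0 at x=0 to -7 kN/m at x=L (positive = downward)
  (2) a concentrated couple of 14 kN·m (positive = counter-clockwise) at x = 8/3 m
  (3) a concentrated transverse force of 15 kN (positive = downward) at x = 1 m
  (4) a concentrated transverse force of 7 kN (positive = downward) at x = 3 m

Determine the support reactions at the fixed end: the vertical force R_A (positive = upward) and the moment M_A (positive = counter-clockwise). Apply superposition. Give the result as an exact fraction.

Load 1 — triangular load w₀=-7 kN/m (0→w₀ over full span):
  R_A = w₀L/2 = (-7)·4/2 = -14 kN
  M_A = w₀L²/3 = (-7)·4²/3 = -112/3 kN·m
Load 2 — applied couple M₀=14 kN·m at a=8/3 m (b=L-a=4/3):
  R_A = 0 kN
  M_A = -M₀ = -14 kN·m
Load 3 — point force P=15 kN at a=1 m (b=L-a=3):
  R_A = P = 15 kN
  M_A = Pa = 15·1 = 15 kN·m
Load 4 — point force P=7 kN at a=3 m (b=L-a=1):
  R_A = P = 7 kN
  M_A = Pa = 7·3 = 21 kN·m
Superposition: R_A = 8 kN, M_A = -46/3 kN·m

R_A = 8 kN, M_A = -46/3 kN·m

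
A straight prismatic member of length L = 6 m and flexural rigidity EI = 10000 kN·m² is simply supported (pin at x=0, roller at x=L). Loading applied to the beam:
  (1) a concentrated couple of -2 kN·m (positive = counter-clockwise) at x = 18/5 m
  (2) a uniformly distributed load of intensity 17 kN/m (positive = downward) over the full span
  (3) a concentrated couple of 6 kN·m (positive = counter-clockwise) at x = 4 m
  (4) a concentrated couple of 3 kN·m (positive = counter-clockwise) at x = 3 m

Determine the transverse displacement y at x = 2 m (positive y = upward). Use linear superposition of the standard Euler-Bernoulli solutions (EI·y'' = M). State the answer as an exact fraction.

Load 1 — applied couple M₀=-2 kN·m at a=18/5 m (b=L-a=12/5):
  y_1 = (M₀x³/(6L)+C₁x)/EI  [x≤a] with C₁=M₀(3b²-L²)/(6L)=26/25 = ((-2)·2³/(6·6)+(26/25)·2)/10000 = 23/140625 m
Load 2 — uniform load w=17 kN/m over full span:
  y_2 = -wx(L³-2Lx²+x³)/(24EI) = -17·2·(6³-2·6·2²+2³)/(24·10000) = -187/7500 m
Load 3 — applied couple M₀=6 kN·m at a=4 m (b=L-a=2):
  y_3 = (M₀x³/(6L)+C₁x)/EI  [x≤a] with C₁=M₀(3b²-L²)/(6L)=-4 = (6·2³/(6·6)+(-4)·2)/10000 = -1/1500 m
Load 4 — applied couple M₀=3 kN·m at a=3 m (b=L-a=3):
  y_4 = (M₀x³/(6L)+C₁x)/EI  [x≤a] with C₁=M₀(3b²-L²)/(6L)=-3/4 = (3·2³/(6·6)+(-3/4)·2)/10000 = -1/12000 m
Superposition: y = Σ y_i = -114839/4500000 m ≈ -0.025520 m

y(2) = -114839/4500000 m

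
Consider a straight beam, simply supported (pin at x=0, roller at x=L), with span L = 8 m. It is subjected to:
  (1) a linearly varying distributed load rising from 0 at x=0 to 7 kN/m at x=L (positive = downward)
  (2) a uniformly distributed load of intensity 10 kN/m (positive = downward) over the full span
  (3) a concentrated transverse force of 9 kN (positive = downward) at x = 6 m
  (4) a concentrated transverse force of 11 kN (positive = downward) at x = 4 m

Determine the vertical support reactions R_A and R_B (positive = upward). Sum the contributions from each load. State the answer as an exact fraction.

Load 1 — triangular load w₀=7 kN/m (0→w₀ over full span):
  R_A = w₀L/6 = 7·8/6 = 28/3 kN
  R_B = w₀L/3 = 7·8/3 = 56/3 kN
Load 2 — uniform load w=10 kN/m over full span:
  R_A = wL/2 = 10·8/2 = 40 kN
  R_B = wL/2 = 10·8/2 = 40 kN
Load 3 — point force P=9 kN at a=6 m (b=L-a=2):
  R_A = Pb/L = 9·2/8 = 9/4 kN
  R_B = Pa/L = 9·6/8 = 27/4 kN
Load 4 — point force P=11 kN at a=4 m (b=L-a=4):
  R_A = Pb/L = 11·4/8 = 11/2 kN
  R_B = Pa/L = 11·4/8 = 11/2 kN
Superposition: R_A = 685/12 kN, R_B = 851/12 kN

R_A = 685/12 kN, R_B = 851/12 kN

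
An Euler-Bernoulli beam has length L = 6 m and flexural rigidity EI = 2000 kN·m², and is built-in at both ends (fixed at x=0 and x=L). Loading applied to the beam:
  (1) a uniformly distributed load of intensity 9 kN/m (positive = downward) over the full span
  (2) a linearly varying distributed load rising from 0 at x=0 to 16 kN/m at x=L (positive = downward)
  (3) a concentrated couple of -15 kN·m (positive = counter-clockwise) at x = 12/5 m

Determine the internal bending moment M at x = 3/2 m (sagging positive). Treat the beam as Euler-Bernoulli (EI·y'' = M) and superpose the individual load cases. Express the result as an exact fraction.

Load 1 — uniform load w=9 kN/m over full span:
  M_1 = wLx/2 - wL²/12 - wx²/2 = 9·6·(3/2)/2 - 9·6²/12 - 9·(3/2)²/2 = 27/8 kN·m
Load 2 — triangular load w₀=16 kN/m (0→w₀ over full span):
  M_2 = 3w₀Lx/20 - w₀L²/30 - w₀x³/(6L) = 3·16·6·(3/2)/20 - 16·6²/30 - 16·(3/2)³/(6·6) = 9/10 kN·m
Load 3 — applied couple M₀=-15 kN·m at a=12/5 m (b=L-a=18/5):
  M_3 = R_Ax - M_A  [x≤a] with R_A=-18/5, M_A=-9/5 = (-18/5)·(3/2) - (-9/5) = -18/5 kN·m
Superposition: M = Σ M_i = 27/40 kN·m ≈ 0.675000 kN·m

M(3/2) = 27/40 kN·m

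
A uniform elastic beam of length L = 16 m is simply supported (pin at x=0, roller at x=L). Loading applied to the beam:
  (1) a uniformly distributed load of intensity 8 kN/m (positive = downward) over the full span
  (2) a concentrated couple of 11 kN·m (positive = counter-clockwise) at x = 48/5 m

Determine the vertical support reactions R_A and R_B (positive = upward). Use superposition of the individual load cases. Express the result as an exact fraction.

Load 1 — uniform load w=8 kN/m over full span:
  R_A = wL/2 = 8·16/2 = 64 kN
  R_B = wL/2 = 8·16/2 = 64 kN
Load 2 — applied couple M₀=11 kN·m at a=48/5 m (b=L-a=32/5):
  R_A = M₀/L = 11/16 kN
  R_B = -M₀/L = -11/16 kN
Superposition: R_A = 1035/16 kN, R_B = 1013/16 kN

R_A = 1035/16 kN, R_B = 1013/16 kN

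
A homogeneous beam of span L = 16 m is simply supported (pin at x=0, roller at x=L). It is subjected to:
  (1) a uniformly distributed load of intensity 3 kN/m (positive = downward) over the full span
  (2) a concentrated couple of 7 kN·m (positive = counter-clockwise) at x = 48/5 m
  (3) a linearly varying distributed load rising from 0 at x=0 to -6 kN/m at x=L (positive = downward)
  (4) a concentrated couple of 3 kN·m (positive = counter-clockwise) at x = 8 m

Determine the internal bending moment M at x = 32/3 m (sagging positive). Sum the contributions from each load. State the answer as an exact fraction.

Load 1 — uniform load w=3 kN/m over full span:
  M_1 = wx(L-x)/2 = 3·(32/3)·(16-(32/3))/2 = 256/3 kN·m
Load 2 — applied couple M₀=7 kN·m at a=48/5 m (b=L-a=32/5):
  M_2 = M₀x/L - M₀  [x>a] = 7·(32/3)/16 - 7 = -7/3 kN·m
Load 3 — triangular load w₀=-6 kN/m (0→w₀ over full span):
  M_3 = w₀Lx/6 - w₀x³/(6L) = (-6)·16·(32/3)/6 - (-6)·(32/3)³/(6·16) = -2560/27 kN·m
Load 4 — applied couple M₀=3 kN·m at a=8 m (b=L-a=8):
  M_4 = M₀x/L - M₀  [x>a] = 3·(32/3)/16 - 3 = -1 kN·m
Superposition: M = Σ M_i = -346/27 kN·m ≈ -12.814815 kN·m

M(32/3) = -346/27 kN·m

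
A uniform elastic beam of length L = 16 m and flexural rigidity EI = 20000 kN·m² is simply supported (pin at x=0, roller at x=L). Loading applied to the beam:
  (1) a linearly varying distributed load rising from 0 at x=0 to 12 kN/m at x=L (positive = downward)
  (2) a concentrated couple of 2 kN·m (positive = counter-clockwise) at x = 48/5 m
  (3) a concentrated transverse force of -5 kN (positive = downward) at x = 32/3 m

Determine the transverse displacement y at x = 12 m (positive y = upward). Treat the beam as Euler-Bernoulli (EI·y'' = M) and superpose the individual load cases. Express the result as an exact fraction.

y(12) = -1787339/10125000 m

Load 1 — triangular load w₀=12 kN/m (0→w₀ over full span):
  y_1 = -w₀x(7L⁴-10L²x²+3x⁴)/(360LEI) = -12·12·(7·16⁴-10·16²·12²+3·12⁴)/(360·16·20000) = -119/625 m
Load 2 — applied couple M₀=2 kN·m at a=48/5 m (b=L-a=32/5):
  y_2 = (M₀x³/(6L)-M₀(x-a)²/2+C₁x)/EI  [x>a] with C₁=M₀(3b²-L²)/(6L)=-208/75 = (2·12³/(6·16)-2·(12-(48/5))²/2+(-208/75)·12)/20000 = -19/125000 m
Load 3 — point force P=-5 kN at a=32/3 m (b=L-a=16/3):
  y_3 = -Pa(L-x)(2Lx-a²-x²)/(6LEI)  [x>a] = -(-5)·(32/3)·(16-12)·(2·16·12-(32/3)²-12²)/(6·16·20000) = 142/10125 m
Superposition: y = Σ y_i = -1787339/10125000 m ≈ -0.176527 m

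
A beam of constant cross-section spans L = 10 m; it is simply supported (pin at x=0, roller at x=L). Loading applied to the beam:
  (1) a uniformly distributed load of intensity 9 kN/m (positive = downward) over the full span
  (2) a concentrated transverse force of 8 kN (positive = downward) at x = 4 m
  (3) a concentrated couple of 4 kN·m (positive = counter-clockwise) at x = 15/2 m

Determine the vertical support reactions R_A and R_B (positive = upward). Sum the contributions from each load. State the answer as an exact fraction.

R_A = 251/5 kN, R_B = 239/5 kN

Load 1 — uniform load w=9 kN/m over full span:
  R_A = wL/2 = 9·10/2 = 45 kN
  R_B = wL/2 = 9·10/2 = 45 kN
Load 2 — point force P=8 kN at a=4 m (b=L-a=6):
  R_A = Pb/L = 8·6/10 = 24/5 kN
  R_B = Pa/L = 8·4/10 = 16/5 kN
Load 3 — applied couple M₀=4 kN·m at a=15/2 m (b=L-a=5/2):
  R_A = M₀/L = 4/10 = 2/5 kN
  R_B = -M₀/L = -4/10 = -2/5 kN
Superposition: R_A = 251/5 kN, R_B = 239/5 kN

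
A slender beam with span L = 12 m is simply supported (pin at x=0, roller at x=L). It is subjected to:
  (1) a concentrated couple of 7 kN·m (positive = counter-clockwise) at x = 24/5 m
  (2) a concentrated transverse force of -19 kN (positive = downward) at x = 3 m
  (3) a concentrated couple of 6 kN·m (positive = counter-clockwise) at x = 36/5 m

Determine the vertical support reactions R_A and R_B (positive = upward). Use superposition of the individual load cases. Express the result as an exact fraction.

Load 1 — applied couple M₀=7 kN·m at a=24/5 m (b=L-a=36/5):
  R_A = M₀/L = 7/12 kN
  R_B = -M₀/L = -7/12 kN
Load 2 — point force P=-19 kN at a=3 m (b=L-a=9):
  R_A = Pb/L = (-19)·9/12 = -57/4 kN
  R_B = Pa/L = (-19)·3/12 = -19/4 kN
Load 3 — applied couple M₀=6 kN·m at a=36/5 m (b=L-a=24/5):
  R_A = M₀/L = 6/12 = 1/2 kN
  R_B = -M₀/L = -6/12 = -1/2 kN
Superposition: R_A = -79/6 kN, R_B = -35/6 kN

R_A = -79/6 kN, R_B = -35/6 kN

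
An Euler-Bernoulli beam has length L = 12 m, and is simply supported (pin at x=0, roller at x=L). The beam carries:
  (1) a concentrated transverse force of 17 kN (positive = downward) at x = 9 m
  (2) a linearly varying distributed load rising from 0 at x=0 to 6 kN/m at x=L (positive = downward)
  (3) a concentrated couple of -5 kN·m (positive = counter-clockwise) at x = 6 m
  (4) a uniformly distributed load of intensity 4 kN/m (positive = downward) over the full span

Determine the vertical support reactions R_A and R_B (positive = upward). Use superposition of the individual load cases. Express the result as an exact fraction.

R_A = 239/6 kN, R_B = 367/6 kN

Load 1 — point force P=17 kN at a=9 m (b=L-a=3):
  R_A = Pb/L = 17·3/12 = 17/4 kN
  R_B = Pa/L = 17·9/12 = 51/4 kN
Load 2 — triangular load w₀=6 kN/m (0→w₀ over full span):
  R_A = w₀L/6 = 6·12/6 = 12 kN
  R_B = w₀L/3 = 6·12/3 = 24 kN
Load 3 — applied couple M₀=-5 kN·m at a=6 m (b=L-a=6):
  R_A = M₀/L = (-5)/12 = -5/12 kN
  R_B = -M₀/L = -(-5)/12 = 5/12 kN
Load 4 — uniform load w=4 kN/m over full span:
  R_A = wL/2 = 4·12/2 = 24 kN
  R_B = wL/2 = 4·12/2 = 24 kN
Superposition: R_A = 239/6 kN, R_B = 367/6 kN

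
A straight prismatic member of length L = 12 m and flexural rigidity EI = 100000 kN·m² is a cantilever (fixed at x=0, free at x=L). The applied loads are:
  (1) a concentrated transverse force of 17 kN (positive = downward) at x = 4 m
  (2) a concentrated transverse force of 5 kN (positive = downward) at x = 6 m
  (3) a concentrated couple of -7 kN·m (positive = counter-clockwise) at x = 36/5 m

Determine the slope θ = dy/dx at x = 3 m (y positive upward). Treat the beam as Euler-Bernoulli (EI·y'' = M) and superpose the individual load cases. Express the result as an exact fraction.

Load 1 — point force P=17 kN at a=4 m (b=L-a=8):
  θ_1 = -Px(2a-x)/(2EI)  [x≤a] = -17·3·(2·4-3)/(2·100000) = -51/40000 rad
Load 2 — point force P=5 kN at a=6 m (b=L-a=6):
  θ_2 = -Px(2a-x)/(2EI)  [x≤a] = -5·3·(2·6-3)/(2·100000) = -27/40000 rad
Load 3 — applied couple M₀=-7 kN·m at a=36/5 m (b=L-a=24/5):
  θ_3 = M₀x/EI  [x≤a] = (-7)·3/100000 = -21/100000 rad
Superposition: θ = Σ θ_i = -27/12500 rad ≈ -0.002160 rad

θ(3) = -27/12500 rad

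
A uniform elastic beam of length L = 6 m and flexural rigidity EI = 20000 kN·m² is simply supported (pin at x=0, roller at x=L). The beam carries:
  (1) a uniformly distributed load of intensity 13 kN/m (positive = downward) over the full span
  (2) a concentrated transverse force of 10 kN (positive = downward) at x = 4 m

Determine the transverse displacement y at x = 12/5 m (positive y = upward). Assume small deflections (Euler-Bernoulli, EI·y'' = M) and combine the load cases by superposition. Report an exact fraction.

y(12/5) = -114329/9375000 m

Load 1 — uniform load w=13 kN/m over full span:
  y_1 = -wx(L³-2Lx²+x³)/(24EI) = -13·(12/5)·(6³-2·6·(12/5)²+(12/5)³)/(24·20000) = -32643/3125000 m
Load 2 — point force P=10 kN at a=4 m (b=L-a=2):
  y_2 = -Pbx(L²-b²-x²)/(6LEI)  [x≤a] = -10·2·(12/5)·(6²-2²-(12/5)²)/(6·6·20000) = -82/46875 m
Superposition: y = Σ y_i = -114329/9375000 m ≈ -0.012195 m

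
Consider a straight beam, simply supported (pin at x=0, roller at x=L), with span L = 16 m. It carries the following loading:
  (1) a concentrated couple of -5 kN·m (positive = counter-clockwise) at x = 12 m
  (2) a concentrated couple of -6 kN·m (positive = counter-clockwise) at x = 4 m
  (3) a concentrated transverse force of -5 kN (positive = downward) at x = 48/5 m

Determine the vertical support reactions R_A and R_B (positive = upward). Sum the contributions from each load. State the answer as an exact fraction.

Load 1 — applied couple M₀=-5 kN·m at a=12 m (b=L-a=4):
  R_A = M₀/L = (-5)/16 = -5/16 kN
  R_B = -M₀/L = -(-5)/16 = 5/16 kN
Load 2 — applied couple M₀=-6 kN·m at a=4 m (b=L-a=12):
  R_A = M₀/L = (-6)/16 = -3/8 kN
  R_B = -M₀/L = -(-6)/16 = 3/8 kN
Load 3 — point force P=-5 kN at a=48/5 m (b=L-a=32/5):
  R_A = Pb/L = (-5)·(32/5)/16 = -2 kN
  R_B = Pa/L = (-5)·(48/5)/16 = -3 kN
Superposition: R_A = -43/16 kN, R_B = -37/16 kN

R_A = -43/16 kN, R_B = -37/16 kN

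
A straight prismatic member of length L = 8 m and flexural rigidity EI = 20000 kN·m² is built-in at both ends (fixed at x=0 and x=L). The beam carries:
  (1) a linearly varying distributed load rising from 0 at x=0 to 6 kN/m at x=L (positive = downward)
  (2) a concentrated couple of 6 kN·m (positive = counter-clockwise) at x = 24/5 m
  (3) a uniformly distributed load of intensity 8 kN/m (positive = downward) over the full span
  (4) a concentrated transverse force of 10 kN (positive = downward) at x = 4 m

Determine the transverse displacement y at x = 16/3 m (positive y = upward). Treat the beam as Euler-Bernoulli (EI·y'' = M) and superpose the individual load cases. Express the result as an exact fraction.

y(16/3) = -21832/3796875 m

Load 1 — triangular load w₀=6 kN/m (0→w₀ over full span):
  y_1 = -w₀x²(L-x)²(x+2L)/(120LEI) = -6·(16/3)²·(8-(16/3))²·((16/3)+2·8)/(120·8·20000) = -1024/759375 m
Load 2 — applied couple M₀=6 kN·m at a=24/5 m (b=L-a=16/5):
  y_2 = (R_Ax³/6 - M_Ax²/2 - M₀(x-a)²/2)/EI  [x>a] with R_A=27/25, M_A=48/25 = ((27/25)·(16/3)³/6 - (48/25)·(16/3)²/2 - 6·((16/3)-(24/5))²/2)/20000 = -2/46875 m
Load 3 — uniform load w=8 kN/m over full span:
  y_3 = -wx²(L-x)²/(24EI) = -8·(16/3)²·(8-(16/3))²/(24·20000) = -512/151875 m
Load 4 — point force P=10 kN at a=4 m (b=L-a=4):
  y_4 = -Pa²(L-x)²(3bL-(3b+a)(L-x))/(6L³EI)  [x>a] = -10·4²·(8-(16/3))²·(3·4·8-(3·4+4)·(8-(16/3)))/(6·8³·20000) = -2/2025 m
Superposition: y = Σ y_i = -21832/3796875 m ≈ -0.005750 m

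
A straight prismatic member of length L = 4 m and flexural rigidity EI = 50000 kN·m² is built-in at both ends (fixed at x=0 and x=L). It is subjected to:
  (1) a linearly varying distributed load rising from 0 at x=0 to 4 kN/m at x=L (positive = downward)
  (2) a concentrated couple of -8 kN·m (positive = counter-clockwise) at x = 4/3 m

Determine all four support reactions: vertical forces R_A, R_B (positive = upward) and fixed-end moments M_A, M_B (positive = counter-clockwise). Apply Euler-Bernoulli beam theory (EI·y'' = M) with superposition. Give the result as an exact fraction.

Load 1 — triangular load w₀=4 kN/m (0→w₀ over full span):
  R_A = 3w₀L/20 = 3·4·4/20 = 12/5 kN
  M_A = w₀L²/30 = 4·4²/30 = 32/15 kN·m
  R_B = 7w₀L/20 = 7·4·4/20 = 28/5 kN
  M_B = -w₀L²/20 = -4·4²/20 = -16/5 kN·m
Load 2 — applied couple M₀=-8 kN·m at a=4/3 m (b=L-a=8/3):
  R_A = 6M₀ab/L³ = 6·(-8)·(4/3)·(8/3)/4³ = -8/3 kN
  M_A = M₀b(2a-b)/L² = (-8)·(8/3)·(2·(4/3)-(8/3))/4² = 0 kN·m
  R_B = -6M₀ab/L³ = -6·(-8)·(4/3)·(8/3)/4³ = 8/3 kN
  M_B = M₀a(2b-a)/L² = (-8)·(4/3)·(2·(8/3)-(4/3))/4² = -8/3 kN·m
Superposition: R_A = -4/15 kN, M_A = 32/15 kN·m, R_B = 124/15 kN, M_B = -88/15 kN·m

R_A = -4/15 kN, M_A = 32/15 kN·m, R_B = 124/15 kN, M_B = -88/15 kN·m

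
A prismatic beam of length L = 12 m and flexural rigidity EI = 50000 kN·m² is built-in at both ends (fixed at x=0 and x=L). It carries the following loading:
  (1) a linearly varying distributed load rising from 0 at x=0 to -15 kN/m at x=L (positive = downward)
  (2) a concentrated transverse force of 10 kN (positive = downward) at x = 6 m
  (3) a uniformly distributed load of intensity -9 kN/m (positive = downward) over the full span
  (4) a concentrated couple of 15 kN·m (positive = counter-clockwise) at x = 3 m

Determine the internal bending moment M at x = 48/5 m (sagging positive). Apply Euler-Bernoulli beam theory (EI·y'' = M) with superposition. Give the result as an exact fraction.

M(48/5) = -99/400 kN·m

Load 1 — triangular load w₀=-15 kN/m (0→w₀ over full span):
  M_1 = 3w₀Lx/20 - w₀L²/30 - w₀x³/(6L) = 3·(-15)·12·(48/5)/20 - (-15)·12²/30 - (-15)·(48/5)³/(6·12) = -72/25 kN·m
Load 2 — point force P=10 kN at a=6 m (b=L-a=6):
  M_2 = Pa²(a+3b)(L-x)/L³ - Pa²b/L²  [x>a] = 10·6²·(6+3·6)·(12-(48/5))/12³ - 10·6²·6/12² = -3 kN·m
Load 3 — uniform load w=-9 kN/m over full span:
  M_3 = wLx/2 - wL²/12 - wx²/2 = (-9)·12·(48/5)/2 - (-9)·12²/12 - (-9)·(48/5)²/2 = 108/25 kN·m
Load 4 — applied couple M₀=15 kN·m at a=3 m (b=L-a=9):
  M_4 = R_Ax - M_A - M₀  [x>a] with R_A=45/32, M_A=-45/16 = (45/32)·(48/5) - (-45/16) - 15 = 21/16 kN·m
Superposition: M = Σ M_i = -99/400 kN·m ≈ -0.247500 kN·m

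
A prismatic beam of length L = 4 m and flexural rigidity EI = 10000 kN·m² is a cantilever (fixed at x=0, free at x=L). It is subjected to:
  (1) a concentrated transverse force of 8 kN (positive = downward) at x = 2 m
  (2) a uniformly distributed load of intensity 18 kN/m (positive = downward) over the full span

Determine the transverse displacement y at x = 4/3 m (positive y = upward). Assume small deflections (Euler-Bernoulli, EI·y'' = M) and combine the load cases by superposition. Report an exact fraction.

y(4/3) = -572/50625 m

Load 1 — point force P=8 kN at a=2 m (b=L-a=2):
  y_1 = -Px²(3a-x)/(6EI)  [x≤a] = -8·(4/3)²·(3·2-(4/3))/(6·10000) = -56/50625 m
Load 2 — uniform load w=18 kN/m over full span:
  y_2 = -wx²(x²-4Lx+6L²)/(24EI) = -18·(4/3)²·((4/3)²-4·4·(4/3)+6·4²)/(24·10000) = -172/16875 m
Superposition: y = Σ y_i = -572/50625 m ≈ -0.011299 m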